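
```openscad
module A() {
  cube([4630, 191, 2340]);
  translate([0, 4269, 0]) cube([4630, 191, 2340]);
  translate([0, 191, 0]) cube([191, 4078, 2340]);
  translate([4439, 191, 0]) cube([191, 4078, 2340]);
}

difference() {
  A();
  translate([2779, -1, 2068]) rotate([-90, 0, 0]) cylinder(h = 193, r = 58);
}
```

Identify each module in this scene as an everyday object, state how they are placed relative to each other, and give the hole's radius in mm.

A is a house frame. The house frame has a circular hole through its front wall. The hole's radius is 58 mm.

The subtracted cylinder has r = 58 mm.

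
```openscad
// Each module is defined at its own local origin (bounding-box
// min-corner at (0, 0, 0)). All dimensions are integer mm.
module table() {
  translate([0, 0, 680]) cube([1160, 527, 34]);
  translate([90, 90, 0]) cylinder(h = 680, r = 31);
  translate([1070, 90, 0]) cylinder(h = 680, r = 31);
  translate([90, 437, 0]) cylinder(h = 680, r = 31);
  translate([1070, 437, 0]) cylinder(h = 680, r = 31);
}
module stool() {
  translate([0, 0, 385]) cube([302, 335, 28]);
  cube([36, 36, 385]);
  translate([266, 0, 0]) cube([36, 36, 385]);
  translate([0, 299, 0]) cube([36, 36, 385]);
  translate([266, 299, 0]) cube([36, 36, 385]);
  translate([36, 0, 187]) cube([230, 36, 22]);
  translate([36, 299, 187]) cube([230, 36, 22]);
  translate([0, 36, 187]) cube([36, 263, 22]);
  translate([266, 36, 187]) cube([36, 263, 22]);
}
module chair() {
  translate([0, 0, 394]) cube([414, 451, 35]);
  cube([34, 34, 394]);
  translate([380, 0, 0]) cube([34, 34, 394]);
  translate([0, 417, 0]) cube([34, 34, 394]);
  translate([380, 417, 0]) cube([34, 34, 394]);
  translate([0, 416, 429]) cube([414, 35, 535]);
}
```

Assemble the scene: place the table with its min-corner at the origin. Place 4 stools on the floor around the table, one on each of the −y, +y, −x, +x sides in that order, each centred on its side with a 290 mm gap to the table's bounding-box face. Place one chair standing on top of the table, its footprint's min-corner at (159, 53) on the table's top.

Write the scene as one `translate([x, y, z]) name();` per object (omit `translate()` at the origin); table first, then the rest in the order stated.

table();
translate([429, -625, 0]) stool();
translate([429, 817, 0]) stool();
translate([-592, 96, 0]) stool();
translate([1450, 96, 0]) stool();
translate([159, 53, 714]) chair();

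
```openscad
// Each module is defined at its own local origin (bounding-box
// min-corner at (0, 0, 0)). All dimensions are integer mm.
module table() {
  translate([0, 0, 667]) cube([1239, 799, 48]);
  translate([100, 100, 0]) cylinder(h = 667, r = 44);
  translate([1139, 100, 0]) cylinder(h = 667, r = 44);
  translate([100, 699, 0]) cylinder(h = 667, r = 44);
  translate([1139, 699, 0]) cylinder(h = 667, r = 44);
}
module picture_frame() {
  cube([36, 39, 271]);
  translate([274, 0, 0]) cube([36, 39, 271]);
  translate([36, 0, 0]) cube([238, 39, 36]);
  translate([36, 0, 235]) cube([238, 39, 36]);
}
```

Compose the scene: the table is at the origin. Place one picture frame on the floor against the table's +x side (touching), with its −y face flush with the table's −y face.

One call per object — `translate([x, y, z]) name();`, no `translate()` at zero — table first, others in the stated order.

table();
translate([1239, 0, 0]) picture_frame();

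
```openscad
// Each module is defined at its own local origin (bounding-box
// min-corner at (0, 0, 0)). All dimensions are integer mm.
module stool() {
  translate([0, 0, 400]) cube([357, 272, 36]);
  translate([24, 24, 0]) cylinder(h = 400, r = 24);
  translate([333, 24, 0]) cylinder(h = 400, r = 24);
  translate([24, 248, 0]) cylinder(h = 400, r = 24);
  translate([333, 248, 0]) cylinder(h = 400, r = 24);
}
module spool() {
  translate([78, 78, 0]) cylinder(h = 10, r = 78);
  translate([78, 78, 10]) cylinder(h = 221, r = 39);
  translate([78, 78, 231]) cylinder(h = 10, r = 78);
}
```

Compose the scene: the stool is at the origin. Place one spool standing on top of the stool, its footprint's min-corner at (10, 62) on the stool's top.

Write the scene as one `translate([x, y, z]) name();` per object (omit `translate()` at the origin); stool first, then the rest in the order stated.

stool();
translate([10, 62, 436]) spool();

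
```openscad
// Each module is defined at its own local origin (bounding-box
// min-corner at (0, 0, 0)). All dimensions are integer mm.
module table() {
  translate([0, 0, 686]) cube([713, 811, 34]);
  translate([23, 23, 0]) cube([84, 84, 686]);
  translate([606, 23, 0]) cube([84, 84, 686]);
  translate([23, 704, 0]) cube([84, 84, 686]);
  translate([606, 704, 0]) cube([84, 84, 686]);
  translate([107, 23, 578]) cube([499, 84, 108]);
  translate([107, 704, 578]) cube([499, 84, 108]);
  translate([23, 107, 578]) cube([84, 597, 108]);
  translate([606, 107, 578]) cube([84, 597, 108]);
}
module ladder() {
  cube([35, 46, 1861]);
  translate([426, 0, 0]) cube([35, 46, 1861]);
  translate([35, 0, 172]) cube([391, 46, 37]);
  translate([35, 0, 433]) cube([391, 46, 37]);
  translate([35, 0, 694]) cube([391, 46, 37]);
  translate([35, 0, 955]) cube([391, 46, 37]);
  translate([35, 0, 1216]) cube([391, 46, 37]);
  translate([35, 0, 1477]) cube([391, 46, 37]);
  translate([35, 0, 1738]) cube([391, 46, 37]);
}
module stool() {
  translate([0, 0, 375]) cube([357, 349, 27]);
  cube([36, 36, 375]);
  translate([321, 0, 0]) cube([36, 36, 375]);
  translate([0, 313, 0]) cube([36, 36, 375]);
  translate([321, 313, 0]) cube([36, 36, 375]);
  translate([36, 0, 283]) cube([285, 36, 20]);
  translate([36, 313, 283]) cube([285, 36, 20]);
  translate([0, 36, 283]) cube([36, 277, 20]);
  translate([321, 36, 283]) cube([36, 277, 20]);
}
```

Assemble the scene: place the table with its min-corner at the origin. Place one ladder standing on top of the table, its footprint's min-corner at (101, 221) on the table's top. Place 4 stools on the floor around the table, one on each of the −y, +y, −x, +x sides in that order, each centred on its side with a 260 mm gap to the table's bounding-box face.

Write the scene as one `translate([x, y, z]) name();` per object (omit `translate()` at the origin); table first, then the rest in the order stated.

table();
translate([101, 221, 720]) ladder();
translate([178, -609, 0]) stool();
translate([178, 1071, 0]) stool();
translate([-617, 231, 0]) stool();
translate([973, 231, 0]) stool();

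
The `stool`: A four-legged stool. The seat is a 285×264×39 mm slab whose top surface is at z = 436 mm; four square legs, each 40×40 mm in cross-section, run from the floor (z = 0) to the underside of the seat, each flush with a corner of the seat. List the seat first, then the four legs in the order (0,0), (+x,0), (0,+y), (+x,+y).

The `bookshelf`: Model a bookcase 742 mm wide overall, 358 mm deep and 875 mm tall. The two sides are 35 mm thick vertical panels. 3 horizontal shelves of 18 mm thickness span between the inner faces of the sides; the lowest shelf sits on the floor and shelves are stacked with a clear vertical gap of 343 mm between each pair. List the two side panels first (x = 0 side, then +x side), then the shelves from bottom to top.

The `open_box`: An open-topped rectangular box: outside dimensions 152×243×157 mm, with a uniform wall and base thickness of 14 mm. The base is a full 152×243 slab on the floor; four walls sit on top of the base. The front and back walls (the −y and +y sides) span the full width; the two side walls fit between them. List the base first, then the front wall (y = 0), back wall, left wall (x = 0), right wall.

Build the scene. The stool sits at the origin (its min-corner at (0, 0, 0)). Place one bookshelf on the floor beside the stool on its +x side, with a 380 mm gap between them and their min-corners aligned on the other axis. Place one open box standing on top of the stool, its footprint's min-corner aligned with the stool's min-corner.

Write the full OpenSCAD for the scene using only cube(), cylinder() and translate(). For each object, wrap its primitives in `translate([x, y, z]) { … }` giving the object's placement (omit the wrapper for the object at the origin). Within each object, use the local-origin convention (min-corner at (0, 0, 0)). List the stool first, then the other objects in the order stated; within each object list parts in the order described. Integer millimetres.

translate([0, 0, 397]) cube([285, 264, 39]);
cube([40, 40, 397]);
translate([245, 0, 0]) cube([40, 40, 397]);
translate([0, 224, 0]) cube([40, 40, 397]);
translate([245, 224, 0]) cube([40, 40, 397]);
translate([665, 0, 0]) {
  cube([35, 358, 875]);
  translate([707, 0, 0]) cube([35, 358, 875]);
  translate([35, 0, 0]) cube([672, 358, 18]);
  translate([35, 0, 361]) cube([672, 358, 18]);
  translate([35, 0, 722]) cube([672, 358, 18]);
}
translate([0, 0, 436]) {
  cube([152, 243, 14]);
  translate([0, 0, 14]) cube([152, 14, 143]);
  translate([0, 229, 14]) cube([152, 14, 143]);
  translate([0, 14, 14]) cube([14, 215, 143]);
  translate([138, 14, 14]) cube([14, 215, 143]);
}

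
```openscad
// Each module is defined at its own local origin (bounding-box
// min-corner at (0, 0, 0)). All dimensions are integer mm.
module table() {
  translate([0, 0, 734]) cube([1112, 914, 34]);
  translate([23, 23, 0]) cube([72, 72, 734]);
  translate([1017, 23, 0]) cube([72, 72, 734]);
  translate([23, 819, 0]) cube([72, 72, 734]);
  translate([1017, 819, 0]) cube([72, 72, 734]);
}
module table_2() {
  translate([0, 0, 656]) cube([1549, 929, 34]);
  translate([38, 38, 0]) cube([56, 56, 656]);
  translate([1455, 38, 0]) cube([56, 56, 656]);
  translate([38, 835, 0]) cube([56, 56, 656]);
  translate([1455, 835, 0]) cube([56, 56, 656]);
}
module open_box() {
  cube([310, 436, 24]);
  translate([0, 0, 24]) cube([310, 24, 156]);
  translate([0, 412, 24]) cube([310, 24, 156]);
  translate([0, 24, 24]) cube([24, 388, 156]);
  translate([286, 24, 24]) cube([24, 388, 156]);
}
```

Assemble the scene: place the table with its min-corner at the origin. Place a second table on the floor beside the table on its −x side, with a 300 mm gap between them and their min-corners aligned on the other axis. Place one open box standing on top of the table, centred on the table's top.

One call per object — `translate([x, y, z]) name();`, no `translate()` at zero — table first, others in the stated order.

table();
translate([-1849, 0, 0]) table_2();
translate([401, 239, 768]) open_box();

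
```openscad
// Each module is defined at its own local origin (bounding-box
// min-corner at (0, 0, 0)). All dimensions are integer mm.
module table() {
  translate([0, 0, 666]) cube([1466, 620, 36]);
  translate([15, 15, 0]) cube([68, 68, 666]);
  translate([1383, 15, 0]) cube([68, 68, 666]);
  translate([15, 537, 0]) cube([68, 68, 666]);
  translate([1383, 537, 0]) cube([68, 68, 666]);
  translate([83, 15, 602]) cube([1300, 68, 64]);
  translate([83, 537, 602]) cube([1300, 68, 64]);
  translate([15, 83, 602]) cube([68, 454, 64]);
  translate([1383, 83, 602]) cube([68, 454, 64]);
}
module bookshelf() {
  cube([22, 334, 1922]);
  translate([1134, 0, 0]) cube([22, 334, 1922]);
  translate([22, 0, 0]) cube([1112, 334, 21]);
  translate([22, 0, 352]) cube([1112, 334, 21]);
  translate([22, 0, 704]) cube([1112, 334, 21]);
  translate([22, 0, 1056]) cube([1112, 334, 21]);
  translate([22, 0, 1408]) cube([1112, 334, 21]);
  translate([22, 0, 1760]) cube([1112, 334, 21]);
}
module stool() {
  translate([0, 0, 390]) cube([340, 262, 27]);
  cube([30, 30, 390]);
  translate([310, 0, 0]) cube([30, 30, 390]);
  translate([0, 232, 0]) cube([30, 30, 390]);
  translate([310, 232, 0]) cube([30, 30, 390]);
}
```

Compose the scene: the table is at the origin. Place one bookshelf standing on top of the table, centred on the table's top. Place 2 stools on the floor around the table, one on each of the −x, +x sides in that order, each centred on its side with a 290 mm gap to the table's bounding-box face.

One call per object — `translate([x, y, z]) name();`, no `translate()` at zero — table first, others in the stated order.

table();
translate([155, 143, 702]) bookshelf();
translate([-630, 179, 0]) stool();
translate([1756, 179, 0]) stool();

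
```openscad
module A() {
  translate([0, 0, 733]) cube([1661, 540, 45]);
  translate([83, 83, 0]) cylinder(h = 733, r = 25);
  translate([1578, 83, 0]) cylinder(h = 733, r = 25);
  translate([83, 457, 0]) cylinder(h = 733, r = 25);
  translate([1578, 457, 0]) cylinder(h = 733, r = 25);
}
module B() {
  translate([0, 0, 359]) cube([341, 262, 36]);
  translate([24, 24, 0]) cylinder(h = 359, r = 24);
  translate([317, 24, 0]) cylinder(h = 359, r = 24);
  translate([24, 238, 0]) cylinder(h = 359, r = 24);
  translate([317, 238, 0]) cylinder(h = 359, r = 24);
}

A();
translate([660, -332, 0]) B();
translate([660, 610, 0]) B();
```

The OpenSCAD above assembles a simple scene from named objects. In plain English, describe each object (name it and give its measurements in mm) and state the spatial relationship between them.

A is a table with a 1661×540 mm rectangular top, 45 mm thick, top surface at z = 778 mm, supported by four round legs of 50 mm diameter, each leg's bounding box inset 58 mm from the nearest pair of top edges, running from the floor.

B is a four-legged stool. The seat is a 341×262×36 mm slab whose top surface is at z = 395 mm; four round legs, each 48 mm in diameter, run from the floor (z = 0) to the underside of the seat, each leg's axis is inset half a diameter from the nearest pair of seat edges (so the leg's bounding box is flush with the corner).

Two stools sit around the table at the −y, +y sides.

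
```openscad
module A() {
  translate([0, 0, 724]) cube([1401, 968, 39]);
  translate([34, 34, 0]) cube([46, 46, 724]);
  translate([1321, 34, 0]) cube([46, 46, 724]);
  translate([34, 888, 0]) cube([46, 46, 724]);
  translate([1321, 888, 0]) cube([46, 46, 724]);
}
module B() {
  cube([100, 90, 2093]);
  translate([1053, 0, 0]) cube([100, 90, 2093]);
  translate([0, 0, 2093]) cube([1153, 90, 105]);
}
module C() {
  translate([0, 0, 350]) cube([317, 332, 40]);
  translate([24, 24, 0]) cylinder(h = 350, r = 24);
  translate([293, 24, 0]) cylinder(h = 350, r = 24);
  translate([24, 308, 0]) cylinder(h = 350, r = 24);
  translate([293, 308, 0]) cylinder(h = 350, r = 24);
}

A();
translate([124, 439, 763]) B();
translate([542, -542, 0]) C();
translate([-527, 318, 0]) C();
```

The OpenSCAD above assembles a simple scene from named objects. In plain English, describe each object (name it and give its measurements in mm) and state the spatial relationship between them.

A is a rectangular dining table. The top is 1401×968×39 mm with its upper surface at z = 763 mm. It stands on four 46×46 mm square legs, each inset 34 mm from the nearest pair of top edges, running from the floor to the underside of the top.

B is a rectangular door frame: two vertical jambs of 100×90 mm section, 2093 mm tall, with a clear opening 953 mm wide between their inner faces. A header 105 mm tall and 90 mm deep lies on top of the jambs and spans the full outside width.

C is a simple wooden stool: a rectangular seat 317 mm (x) by 332 mm (y), 40 mm thick, top face at z = 390 mm, on four round legs, each 48 mm in diameter. The legs rest on z = 0, each leg's axis is inset half a diameter from the nearest pair of seat edges (so the leg's bounding box is flush with the corner).

The door frame is on top of the table, centred. Two stools sit around the table at the −y, −x sides.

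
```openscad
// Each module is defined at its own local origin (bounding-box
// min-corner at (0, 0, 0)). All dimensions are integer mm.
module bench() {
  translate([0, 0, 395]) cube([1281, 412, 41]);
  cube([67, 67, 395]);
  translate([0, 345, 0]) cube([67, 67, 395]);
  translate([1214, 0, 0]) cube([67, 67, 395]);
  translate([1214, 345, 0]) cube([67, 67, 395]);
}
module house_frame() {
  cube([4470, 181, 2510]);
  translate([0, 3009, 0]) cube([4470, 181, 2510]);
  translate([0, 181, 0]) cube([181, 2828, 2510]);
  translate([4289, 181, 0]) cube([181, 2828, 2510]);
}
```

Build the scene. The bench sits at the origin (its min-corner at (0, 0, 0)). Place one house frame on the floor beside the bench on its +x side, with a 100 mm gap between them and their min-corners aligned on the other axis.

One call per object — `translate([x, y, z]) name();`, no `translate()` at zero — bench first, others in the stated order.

bench();
translate([1381, 0, 0]) house_frame();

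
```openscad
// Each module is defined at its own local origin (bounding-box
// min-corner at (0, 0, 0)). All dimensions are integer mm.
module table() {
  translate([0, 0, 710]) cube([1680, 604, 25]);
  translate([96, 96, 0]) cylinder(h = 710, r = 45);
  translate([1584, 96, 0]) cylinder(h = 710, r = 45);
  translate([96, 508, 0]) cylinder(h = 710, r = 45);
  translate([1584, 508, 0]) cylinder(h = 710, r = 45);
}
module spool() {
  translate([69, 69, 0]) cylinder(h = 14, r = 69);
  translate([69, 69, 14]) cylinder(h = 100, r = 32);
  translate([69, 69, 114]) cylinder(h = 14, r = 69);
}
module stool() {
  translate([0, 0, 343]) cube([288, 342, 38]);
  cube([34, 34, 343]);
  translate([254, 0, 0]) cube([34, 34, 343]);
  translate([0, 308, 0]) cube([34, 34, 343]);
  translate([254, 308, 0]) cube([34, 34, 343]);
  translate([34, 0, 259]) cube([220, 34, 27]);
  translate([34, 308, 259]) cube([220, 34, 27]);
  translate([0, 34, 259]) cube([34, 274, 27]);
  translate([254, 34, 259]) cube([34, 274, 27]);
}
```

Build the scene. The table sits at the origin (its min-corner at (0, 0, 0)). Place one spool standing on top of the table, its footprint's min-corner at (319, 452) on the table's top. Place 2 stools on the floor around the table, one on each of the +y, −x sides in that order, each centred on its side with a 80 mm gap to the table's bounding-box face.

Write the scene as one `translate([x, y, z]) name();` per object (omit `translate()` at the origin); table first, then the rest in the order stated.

table();
translate([319, 452, 735]) spool();
translate([696, 684, 0]) stool();
translate([-368, 131, 0]) stool();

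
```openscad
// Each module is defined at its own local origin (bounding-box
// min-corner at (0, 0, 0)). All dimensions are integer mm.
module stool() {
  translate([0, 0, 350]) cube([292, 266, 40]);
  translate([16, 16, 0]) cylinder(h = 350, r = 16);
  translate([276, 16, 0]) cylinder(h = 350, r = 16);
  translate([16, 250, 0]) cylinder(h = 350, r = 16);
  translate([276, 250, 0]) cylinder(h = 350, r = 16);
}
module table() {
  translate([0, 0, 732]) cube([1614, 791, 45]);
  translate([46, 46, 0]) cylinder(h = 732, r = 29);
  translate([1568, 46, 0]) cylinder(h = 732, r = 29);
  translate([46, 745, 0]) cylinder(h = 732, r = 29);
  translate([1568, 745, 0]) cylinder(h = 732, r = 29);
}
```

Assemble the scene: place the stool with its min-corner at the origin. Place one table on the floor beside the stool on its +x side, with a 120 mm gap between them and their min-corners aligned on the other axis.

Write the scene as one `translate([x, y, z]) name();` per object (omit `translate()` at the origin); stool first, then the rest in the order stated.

stool();
translate([412, 0, 0]) table();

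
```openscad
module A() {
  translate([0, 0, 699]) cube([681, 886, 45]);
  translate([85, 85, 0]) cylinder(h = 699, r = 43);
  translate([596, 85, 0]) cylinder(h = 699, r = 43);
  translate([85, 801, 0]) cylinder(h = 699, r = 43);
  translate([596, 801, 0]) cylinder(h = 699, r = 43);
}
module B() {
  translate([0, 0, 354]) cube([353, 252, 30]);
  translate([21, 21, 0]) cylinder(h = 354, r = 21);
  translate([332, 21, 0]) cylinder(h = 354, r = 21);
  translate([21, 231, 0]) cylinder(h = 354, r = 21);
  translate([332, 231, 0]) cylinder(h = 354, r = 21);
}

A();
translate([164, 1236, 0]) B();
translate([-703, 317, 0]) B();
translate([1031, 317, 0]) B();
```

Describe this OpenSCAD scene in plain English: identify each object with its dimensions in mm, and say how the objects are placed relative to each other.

A is a table with a 681×886 mm rectangular top, 45 mm thick, top surface at z = 744 mm, supported by four round legs of 86 mm diameter, each leg's bounding box inset 42 mm from the nearest pair of top edges, running from the floor.

B is a four-legged stool. The seat is 353×252 mm, 30 mm thick, top at z = 384 mm. It stands on four round legs, each 42 mm in diameter, from z = 0 to the seat underside, each leg's axis is inset half a diameter from the nearest pair of seat edges (so the leg's bounding box is flush with the corner).

Three stools sit around the table at the +y, −x, +x sides.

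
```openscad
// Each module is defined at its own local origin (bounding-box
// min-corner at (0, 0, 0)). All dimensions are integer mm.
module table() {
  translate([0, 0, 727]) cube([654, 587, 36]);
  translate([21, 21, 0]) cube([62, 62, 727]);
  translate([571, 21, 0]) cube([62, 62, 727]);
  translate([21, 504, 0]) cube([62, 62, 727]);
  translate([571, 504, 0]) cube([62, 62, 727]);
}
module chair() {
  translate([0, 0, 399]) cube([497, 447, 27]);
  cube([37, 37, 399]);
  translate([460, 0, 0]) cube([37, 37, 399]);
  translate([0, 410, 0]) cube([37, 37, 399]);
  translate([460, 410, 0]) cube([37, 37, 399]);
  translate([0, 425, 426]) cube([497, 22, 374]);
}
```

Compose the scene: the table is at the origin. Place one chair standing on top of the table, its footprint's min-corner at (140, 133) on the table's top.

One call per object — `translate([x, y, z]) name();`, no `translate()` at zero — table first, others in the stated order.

table();
translate([140, 133, 763]) chair();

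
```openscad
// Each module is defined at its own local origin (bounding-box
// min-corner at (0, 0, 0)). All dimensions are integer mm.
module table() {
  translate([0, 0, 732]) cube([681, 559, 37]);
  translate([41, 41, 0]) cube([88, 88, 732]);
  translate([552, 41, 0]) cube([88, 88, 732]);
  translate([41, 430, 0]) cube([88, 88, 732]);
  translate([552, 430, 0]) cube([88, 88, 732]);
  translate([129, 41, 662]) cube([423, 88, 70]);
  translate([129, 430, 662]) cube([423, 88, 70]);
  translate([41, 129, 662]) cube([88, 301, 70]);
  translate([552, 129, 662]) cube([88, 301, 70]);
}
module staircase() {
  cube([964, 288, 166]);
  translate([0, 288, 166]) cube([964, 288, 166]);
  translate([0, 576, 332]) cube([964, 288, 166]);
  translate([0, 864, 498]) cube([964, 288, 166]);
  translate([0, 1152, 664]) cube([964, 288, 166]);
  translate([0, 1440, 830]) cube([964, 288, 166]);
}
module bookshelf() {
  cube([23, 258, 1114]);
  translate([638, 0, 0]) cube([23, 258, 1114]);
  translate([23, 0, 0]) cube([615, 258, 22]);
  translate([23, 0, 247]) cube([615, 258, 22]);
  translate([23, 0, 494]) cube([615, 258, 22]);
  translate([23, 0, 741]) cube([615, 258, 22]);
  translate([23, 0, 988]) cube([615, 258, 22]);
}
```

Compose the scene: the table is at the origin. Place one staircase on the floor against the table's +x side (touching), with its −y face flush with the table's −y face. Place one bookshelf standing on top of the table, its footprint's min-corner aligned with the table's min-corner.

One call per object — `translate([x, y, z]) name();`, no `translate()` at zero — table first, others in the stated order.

table();
translate([681, 0, 0]) staircase();
translate([0, 0, 769]) bookshelf();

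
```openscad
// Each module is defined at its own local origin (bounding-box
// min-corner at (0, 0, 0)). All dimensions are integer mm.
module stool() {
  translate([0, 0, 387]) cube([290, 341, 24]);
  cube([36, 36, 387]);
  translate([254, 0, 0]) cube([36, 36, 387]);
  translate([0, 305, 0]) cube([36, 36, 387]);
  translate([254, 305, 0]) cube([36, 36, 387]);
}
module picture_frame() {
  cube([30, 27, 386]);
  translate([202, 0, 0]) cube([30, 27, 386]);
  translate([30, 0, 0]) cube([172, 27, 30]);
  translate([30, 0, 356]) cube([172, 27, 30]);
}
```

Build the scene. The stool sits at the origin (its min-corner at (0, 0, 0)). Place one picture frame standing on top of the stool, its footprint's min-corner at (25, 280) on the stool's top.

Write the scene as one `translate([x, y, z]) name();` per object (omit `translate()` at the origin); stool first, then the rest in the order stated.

stool();
translate([25, 280, 411]) picture_frame();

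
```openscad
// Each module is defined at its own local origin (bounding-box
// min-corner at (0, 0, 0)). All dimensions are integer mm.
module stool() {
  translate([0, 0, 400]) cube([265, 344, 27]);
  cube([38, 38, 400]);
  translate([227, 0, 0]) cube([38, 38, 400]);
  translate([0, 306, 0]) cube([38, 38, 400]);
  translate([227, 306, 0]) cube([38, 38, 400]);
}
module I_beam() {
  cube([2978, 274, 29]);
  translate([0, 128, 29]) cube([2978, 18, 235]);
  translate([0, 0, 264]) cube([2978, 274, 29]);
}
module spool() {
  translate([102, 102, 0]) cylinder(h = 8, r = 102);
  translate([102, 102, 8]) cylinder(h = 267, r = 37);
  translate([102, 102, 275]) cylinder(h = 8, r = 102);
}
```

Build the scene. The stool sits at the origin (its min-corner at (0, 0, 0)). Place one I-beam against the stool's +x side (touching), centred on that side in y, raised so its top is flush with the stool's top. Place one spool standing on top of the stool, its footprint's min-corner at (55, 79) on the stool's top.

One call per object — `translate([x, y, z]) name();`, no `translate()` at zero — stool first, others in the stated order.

stool();
translate([265, 35, 134]) I_beam();
translate([55, 79, 427]) spool();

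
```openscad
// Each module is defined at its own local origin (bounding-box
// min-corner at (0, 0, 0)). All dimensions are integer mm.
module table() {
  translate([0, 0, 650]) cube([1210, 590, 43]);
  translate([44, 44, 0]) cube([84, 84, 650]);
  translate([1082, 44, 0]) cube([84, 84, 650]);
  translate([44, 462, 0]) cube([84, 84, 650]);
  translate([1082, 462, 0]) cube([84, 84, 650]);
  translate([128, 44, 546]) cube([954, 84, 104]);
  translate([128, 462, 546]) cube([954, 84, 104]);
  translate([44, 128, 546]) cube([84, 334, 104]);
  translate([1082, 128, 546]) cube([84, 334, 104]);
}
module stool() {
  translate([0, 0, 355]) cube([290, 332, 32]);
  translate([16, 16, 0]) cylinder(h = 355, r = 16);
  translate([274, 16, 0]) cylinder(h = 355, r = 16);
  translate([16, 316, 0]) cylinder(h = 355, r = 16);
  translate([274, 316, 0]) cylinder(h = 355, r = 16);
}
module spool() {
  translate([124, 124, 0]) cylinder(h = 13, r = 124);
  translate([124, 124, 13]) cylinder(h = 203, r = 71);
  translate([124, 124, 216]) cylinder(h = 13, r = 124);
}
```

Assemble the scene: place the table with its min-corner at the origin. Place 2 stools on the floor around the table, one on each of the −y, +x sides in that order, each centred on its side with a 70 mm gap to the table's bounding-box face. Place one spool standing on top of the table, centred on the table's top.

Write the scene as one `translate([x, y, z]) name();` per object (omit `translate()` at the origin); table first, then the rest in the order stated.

table();
translate([460, -402, 0]) stool();
translate([1280, 129, 0]) stool();
translate([481, 171, 693]) spool();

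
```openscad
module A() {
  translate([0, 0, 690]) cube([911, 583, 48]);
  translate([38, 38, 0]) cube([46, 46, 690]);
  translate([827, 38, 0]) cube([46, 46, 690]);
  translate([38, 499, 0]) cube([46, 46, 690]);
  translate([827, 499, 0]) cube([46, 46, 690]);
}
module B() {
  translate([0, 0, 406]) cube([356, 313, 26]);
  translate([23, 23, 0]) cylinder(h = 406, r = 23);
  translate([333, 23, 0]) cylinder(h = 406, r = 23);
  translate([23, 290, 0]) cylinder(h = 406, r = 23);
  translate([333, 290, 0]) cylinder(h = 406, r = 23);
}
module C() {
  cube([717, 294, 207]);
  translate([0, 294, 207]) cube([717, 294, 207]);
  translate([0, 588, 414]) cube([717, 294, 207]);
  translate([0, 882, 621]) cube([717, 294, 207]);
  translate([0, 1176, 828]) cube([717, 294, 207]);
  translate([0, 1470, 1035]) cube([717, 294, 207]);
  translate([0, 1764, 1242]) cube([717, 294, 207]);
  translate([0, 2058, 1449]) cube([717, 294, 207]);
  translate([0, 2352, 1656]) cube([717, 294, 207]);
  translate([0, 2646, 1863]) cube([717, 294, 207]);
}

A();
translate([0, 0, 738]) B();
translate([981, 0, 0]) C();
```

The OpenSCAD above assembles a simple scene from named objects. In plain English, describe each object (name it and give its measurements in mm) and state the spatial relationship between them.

A is a table: top 911 mm (x) × 583 mm (y), 48 mm thick, upper face at z = 738 mm, on four 46×46 mm square legs, each inset 38 mm from the nearest pair of top edges, running from z = 0 to the bottom of the top.

B is a simple wooden stool: a rectangular seat 356 mm (x) by 313 mm (y), 26 mm thick, top face at z = 432 mm, on four round legs, each 46 mm in diameter. The legs rest on z = 0, each leg's axis is inset half a diameter from the nearest pair of seat edges (so the leg's bounding box is flush with the corner).

C is a run of 10 identical solid stair steps. Each tread is 717×294 mm and each step block is 207 mm high. Step 1 rests on the floor; step k is offset from step 1 by (k−1)×294 mm in y and (k−1)×207 mm in z.

The stool is on top of the table. The staircase is on the floor beside the table on its +x side.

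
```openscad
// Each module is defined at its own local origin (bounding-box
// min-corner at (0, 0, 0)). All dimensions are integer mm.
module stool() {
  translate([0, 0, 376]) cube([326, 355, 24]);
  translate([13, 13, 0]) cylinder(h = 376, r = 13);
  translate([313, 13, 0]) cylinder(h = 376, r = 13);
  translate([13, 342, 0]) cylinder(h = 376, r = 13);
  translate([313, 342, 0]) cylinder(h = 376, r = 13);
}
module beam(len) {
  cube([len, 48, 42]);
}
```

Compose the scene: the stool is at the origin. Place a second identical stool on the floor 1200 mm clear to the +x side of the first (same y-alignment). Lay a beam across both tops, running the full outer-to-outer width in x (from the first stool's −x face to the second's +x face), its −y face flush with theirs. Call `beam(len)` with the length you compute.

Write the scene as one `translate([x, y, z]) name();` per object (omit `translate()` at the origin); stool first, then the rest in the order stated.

stool();
translate([1526, 0, 0]) stool();
translate([0, 0, 400]) beam(1852);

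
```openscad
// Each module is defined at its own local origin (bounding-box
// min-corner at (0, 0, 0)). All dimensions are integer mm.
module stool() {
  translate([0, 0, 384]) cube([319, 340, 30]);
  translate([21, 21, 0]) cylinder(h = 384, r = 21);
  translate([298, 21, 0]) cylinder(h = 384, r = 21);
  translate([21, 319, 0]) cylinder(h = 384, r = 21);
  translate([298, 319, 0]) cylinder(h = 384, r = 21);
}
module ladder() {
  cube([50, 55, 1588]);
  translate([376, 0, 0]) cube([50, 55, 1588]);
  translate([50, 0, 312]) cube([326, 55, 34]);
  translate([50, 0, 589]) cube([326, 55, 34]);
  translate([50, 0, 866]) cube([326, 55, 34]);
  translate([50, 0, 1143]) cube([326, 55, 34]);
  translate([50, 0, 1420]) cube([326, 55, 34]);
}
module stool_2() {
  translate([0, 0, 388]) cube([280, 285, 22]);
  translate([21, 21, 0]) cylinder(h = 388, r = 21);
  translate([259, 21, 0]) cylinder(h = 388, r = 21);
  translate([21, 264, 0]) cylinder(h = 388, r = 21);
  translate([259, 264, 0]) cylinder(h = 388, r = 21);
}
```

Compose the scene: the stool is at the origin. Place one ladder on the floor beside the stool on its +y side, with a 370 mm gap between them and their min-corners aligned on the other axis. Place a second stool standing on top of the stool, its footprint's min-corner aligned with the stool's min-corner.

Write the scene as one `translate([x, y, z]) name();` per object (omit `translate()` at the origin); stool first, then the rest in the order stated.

stool();
translate([0, 710, 0]) ladder();
translate([0, 0, 414]) stool_2();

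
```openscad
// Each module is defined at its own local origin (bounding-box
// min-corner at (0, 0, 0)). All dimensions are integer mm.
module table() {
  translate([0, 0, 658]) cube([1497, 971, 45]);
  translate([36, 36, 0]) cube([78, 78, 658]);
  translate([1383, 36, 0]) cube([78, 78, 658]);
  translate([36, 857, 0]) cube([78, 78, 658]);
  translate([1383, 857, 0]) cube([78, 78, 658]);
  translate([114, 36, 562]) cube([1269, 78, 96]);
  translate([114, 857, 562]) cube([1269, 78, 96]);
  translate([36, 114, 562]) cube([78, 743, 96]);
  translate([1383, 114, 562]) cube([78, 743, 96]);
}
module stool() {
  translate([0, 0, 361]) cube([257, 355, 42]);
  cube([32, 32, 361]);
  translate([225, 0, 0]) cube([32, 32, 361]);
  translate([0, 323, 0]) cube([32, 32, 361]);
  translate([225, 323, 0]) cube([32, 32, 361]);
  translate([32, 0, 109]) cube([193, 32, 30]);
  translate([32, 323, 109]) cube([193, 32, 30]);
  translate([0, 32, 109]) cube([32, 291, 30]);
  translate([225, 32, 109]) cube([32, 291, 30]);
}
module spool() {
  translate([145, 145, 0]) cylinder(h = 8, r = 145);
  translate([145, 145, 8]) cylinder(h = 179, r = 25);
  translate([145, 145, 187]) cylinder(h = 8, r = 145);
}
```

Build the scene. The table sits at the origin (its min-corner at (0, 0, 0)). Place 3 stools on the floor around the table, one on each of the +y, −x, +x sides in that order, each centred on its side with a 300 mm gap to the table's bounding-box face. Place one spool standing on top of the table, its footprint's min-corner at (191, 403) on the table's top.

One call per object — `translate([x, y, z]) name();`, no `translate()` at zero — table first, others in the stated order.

table();
translate([620, 1271, 0]) stool();
translate([-557, 308, 0]) stool();
translate([1797, 308, 0]) stool();
translate([191, 403, 703]) spool();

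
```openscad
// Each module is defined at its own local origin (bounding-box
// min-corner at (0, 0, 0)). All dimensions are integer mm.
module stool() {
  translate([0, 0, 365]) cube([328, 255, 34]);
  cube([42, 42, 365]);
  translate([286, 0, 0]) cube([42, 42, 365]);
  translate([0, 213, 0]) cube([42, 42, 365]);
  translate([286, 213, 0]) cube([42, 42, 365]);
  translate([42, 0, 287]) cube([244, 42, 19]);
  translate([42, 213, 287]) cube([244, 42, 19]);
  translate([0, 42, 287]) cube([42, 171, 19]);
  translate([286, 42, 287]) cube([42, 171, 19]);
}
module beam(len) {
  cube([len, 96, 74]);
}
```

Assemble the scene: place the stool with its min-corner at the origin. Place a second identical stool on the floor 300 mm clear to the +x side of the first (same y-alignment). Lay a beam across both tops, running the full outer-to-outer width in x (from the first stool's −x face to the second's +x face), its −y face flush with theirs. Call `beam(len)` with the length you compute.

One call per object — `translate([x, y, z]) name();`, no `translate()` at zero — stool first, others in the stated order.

stool();
translate([628, 0, 0]) stool();
translate([0, 0, 399]) beam(956);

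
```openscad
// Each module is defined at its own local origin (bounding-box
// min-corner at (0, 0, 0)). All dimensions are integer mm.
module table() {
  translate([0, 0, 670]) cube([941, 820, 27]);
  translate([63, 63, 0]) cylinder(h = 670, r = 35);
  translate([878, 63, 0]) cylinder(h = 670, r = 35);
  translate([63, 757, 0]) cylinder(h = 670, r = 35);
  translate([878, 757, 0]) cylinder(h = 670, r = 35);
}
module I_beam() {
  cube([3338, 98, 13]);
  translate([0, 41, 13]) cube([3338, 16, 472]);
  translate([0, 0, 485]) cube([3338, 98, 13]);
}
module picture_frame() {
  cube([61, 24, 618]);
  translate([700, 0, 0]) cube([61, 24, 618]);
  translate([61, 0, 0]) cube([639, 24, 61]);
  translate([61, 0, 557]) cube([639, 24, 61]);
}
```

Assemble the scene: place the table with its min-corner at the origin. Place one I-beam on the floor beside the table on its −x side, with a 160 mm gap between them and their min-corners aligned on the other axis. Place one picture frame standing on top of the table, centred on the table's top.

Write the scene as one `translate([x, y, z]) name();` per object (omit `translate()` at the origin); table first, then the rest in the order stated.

table();
translate([-3498, 0, 0]) I_beam();
translate([90, 398, 697]) picture_frame();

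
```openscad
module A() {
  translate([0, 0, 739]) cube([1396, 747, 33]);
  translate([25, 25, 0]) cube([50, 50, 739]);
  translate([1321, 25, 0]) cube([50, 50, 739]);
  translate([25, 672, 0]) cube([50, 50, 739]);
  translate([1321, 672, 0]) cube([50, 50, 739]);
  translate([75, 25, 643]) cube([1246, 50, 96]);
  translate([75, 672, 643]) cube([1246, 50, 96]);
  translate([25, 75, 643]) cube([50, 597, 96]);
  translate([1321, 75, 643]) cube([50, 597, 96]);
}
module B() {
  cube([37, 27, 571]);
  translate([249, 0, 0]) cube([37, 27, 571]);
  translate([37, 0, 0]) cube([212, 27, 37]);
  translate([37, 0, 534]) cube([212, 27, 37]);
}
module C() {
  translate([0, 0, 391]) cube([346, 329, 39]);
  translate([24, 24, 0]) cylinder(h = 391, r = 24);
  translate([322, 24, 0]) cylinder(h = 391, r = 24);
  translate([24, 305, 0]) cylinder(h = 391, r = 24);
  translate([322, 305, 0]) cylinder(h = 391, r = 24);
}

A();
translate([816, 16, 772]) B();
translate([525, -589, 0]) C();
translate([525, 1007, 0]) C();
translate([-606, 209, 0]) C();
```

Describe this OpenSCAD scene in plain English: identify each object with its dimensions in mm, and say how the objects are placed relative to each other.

A is a table: top 1396 mm (x) × 747 mm (y), 33 mm thick, upper face at z = 772 mm, on four 50×50 mm square legs, each inset 25 mm from the nearest pair of top edges, running from z = 0 to the bottom of the top. Four apron rails, 50 mm thick and 96 mm tall, run between adjacent legs with their top edges flush with the underside of the top and their outer faces flush with the legs' outer faces.

B is a rectangular picture frame lying in the x–z plane (depth along y). The opening is 212 mm wide (x) by 497 mm tall (z), surrounded by a border 37 mm wide on all four sides. The frame is 27 mm deep and is made of two full-height vertical stiles with two horizontal rails fitted between them.

C is a four-legged stool. The seat is a 346×329×39 mm slab whose top surface is at z = 430 mm; four round legs, each 48 mm in diameter, run from the floor (z = 0) to the underside of the seat, each leg's axis is inset half a diameter from the nearest pair of seat edges (so the leg's bounding box is flush with the corner).

The picture frame is on top of the table. Three stools sit around the table at the −y, +y, −x sides.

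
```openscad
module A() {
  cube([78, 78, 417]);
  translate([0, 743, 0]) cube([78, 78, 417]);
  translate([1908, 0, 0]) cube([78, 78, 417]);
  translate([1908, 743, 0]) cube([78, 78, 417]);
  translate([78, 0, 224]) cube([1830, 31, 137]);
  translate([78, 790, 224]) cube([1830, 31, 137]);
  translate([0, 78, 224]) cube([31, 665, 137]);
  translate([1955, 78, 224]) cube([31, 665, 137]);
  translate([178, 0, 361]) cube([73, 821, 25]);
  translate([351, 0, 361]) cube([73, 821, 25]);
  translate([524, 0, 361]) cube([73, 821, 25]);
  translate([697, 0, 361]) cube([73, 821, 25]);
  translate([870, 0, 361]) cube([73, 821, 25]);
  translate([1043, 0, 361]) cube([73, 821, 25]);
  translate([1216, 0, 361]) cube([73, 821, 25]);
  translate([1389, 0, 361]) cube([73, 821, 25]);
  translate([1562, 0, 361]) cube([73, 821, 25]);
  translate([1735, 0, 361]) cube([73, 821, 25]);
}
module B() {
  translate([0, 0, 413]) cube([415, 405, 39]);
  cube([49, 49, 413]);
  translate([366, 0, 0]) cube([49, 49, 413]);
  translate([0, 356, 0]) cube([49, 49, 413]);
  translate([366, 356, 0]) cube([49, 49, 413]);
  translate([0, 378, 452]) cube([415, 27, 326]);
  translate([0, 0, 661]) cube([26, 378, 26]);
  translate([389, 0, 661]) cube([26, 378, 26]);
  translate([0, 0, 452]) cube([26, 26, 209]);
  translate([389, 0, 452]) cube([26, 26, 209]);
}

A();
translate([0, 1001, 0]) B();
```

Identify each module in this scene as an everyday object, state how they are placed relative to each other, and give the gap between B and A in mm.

A is a bed frame. B is a chair. The chair is on the floor beside the bed frame on its +y side. The gap between the chair and the bed frame is 180 mm.

The chair's nearest face is 180 mm from the bed frame's +y face.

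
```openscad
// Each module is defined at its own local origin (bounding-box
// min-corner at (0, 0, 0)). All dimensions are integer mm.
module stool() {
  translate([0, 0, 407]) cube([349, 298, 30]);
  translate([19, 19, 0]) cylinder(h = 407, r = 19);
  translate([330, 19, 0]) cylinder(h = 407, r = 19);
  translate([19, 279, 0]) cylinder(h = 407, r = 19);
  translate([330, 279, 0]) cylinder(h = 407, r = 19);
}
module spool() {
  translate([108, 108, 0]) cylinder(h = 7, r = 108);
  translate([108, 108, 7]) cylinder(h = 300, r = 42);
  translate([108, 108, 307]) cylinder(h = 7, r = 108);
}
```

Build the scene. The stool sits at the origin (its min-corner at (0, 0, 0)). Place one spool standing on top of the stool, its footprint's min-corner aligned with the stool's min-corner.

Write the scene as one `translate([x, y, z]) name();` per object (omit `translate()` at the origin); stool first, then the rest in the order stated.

stool();
translate([0, 0, 437]) spool();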